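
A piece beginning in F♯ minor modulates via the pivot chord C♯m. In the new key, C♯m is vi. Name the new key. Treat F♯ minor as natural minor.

The numeral vi denotes a minor triad on scale degree 6. With C♯ on degree 6, the tonic of the new key is E.
Degree 6 carries a minor triad in major keys, so the destination is E major.
Check: the diatonic triads of E major are E (I), F♯m (ii), G♯m (iii), A (IV), B (V), C♯m (vi), D♯dim (vii°) — C♯m is indeed vi.

E major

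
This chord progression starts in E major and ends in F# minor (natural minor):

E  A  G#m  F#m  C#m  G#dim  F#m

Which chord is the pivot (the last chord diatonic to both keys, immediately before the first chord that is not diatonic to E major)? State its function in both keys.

Chords diatonic to E major: E, F#m, G#m, A, B, C#m, D#dim.
Reading the progression, the first chord not in that set is G#dim, so the modulation leaves E major there.
The chord immediately before G#dim is C#m, which is diatonic to both keys: vi in E major and v in F# minor.

C#m — vi in E major, v in F# minor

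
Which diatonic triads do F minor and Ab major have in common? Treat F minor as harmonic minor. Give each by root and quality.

Triads in F minor (harmonic minor): Fm (i), Gdim (ii°), Abaug (III+), Bbm (iv), C (V), Db (VI), Edim (vii°).
Triads in Ab major: Ab (I), Bbm (ii), Cm (iii), Db (IV), Eb (V), Fm (vi), Gdim (vii°).
Shared triads with their functions: Fm (i in F minor, vi in Ab major); Gdim (ii° in F minor, vii° in Ab major); Bbm (iv in F minor, ii in Ab major); Db (VI in F minor, IV in Ab major).

Fm, Gdim, Bbm, Db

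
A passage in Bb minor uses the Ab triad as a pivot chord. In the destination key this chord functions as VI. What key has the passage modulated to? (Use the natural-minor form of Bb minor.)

C minor

The numeral VI denotes a major triad on scale degree 6. With Ab on degree 6, the tonic of the new key is C.
Degree 6 carries a major triad in minor keys, so the destination is C minor.
Check: the diatonic triads of C minor (natural minor) are Cm (i), Ddim (ii°), Eb (III), Fm (iv), Gm (v), Ab (VI), Bb (VII) — Ab is indeed VI.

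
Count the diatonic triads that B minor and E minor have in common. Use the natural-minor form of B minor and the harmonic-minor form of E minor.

1

Diatonic triads of B minor (natural minor): Bm (i), C#dim (ii°), D (III), Em (iv), F#m (v), G (VI), A (VII).
Diatonic triads of E minor (harmonic minor): Em (i), F#dim (ii°), Gaug (III+), Am (iv), B (V), C (VI), D#dim (vii°).
Matching root and quality in both lists: Em.
That gives 1 common triad.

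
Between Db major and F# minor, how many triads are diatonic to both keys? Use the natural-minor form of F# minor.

Diatonic triads of Db major: Db (I), Ebm (ii), Fm (iii), Gb (IV), Ab (V), Bbm (vi), Cdim (vii°).
Diatonic triads of F# minor (natural minor): F#m (i), G#dim (ii°), A (III), Bm (iv), C#m (v), D (VI), E (VII).
No triad has the same root and quality in both keys.

0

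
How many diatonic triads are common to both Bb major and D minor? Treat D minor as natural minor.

Diatonic triads of Bb major: Bb (I), Cm (ii), Dm (iii), Eb (IV), F (V), Gm (vi), Adim (vii°).
Diatonic triads of D minor (natural minor): Dm (i), Edim (ii°), F (III), Gm (iv), Am (v), Bb (VI), C (VII).
Matching root and quality in both lists: Bb, Dm, F, Gm.
That gives 4 common triads.

4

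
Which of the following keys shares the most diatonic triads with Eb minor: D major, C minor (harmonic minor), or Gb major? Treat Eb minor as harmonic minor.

Triads of Eb minor (harmonic minor): Ebm (i), Fdim (ii°), Gbaug (III+), Abm (iv), Bb (V), Cb (VI), Ddim (vii°).
D major shares 0: none.
C minor (harmonic minor) shares 1: Ddim.
Gb major shares 4: Ebm, Fdim, Abm, Cb.
The most common triads (4) are shared with Gb major.

Gb major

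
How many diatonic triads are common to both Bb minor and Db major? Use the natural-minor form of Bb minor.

Diatonic triads of Bb minor (natural minor): Bb minor (i), C diminished (ii°), Db major (III), Eb minor (iv), F minor (v), Gb major (VI), Ab major (VII).
Diatonic triads of Db major: Db major (I), Eb minor (ii), F minor (iii), Gb major (IV), Ab major (V), Bb minor (vi), C diminished (vii°).
Matching root and quality in both lists: Bb minor, C diminished, Db major, Eb minor, F minor, Gb major, Ab major.
That gives 7 common triads.

7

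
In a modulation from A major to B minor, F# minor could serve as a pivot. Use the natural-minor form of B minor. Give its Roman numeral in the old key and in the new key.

vi in A major; v in B minor

The scale of A major is A B C# D E F# G#; F# is degree 6, and the triad built there (F#-A-C#) is minor, so it is vi.
The scale of B minor (natural minor) is B C# D E F# G A; F# is degree 5, and the triad built there (F#-A-C#) is minor, so it is v.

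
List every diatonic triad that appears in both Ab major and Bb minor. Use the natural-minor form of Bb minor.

Triads in Ab major: Ab major (I), Bb minor (ii), C minor (iii), Db major (IV), Eb major (V), F minor (vi), G diminished (vii°).
Triads in Bb minor (natural minor): Bb minor (i), C diminished (ii°), Db major (III), Eb minor (iv), F minor (v), Gb major (VI), Ab major (VII).
Shared triads with their functions: Ab major (I in Ab major, VII in Bb minor); Bb minor (ii in Ab major, i in Bb minor); Db major (IV in Ab major, III in Bb minor); F minor (vi in Ab major, v in Bb minor).

Ab, Bbm, Db, Fm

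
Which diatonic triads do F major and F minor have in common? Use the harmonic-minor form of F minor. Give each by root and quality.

C, Edim

Triads in F major: F (I), Gm (ii), Am (iii), Bb (IV), C (V), Dm (vi), Edim (vii°).
Triads in F minor (harmonic minor): Fm (i), Gdim (ii°), Abaug (III+), Bbm (iv), C (V), Db (VI), Edim (vii°).
Shared triads with their functions: C (V in F major, V in F minor); Edim (vii° in F major, vii° in F minor).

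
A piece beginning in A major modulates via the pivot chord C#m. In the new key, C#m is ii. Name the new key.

The numeral ii denotes a minor triad on scale degree 2. With C# on degree 2, the tonic of the new key is B.
Degree 2 carries a minor triad in major keys, so the destination is B major.
Check: the diatonic triads of B major are B (I), C#m (ii), D#m (iii), E (IV), F# (V), G#m (vi), A#dim (vii°) — C#m is indeed ii.

B major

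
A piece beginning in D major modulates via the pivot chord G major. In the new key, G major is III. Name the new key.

The numeral III denotes a major triad on scale degree 3. With G on degree 3, the tonic of the new key is E.
Degree 3 carries a major triad in natural-minor keys, so the destination is E minor.
Check: the diatonic triads of E minor (natural minor) are Em (i), F#dim (ii°), G (III), Am (iv), Bm (v), C (VI), D (VII) — G major is indeed III.

E minor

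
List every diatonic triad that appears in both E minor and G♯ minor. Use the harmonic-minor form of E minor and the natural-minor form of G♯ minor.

Triads in E minor (harmonic minor): E minor (i), F♯ diminished (ii°), G augmented (III+), A minor (iv), B major (V), C major (VI), D♯ diminished (vii°).
Triads in G♯ minor (natural minor): G♯ minor (i), A♯ diminished (ii°), B major (III), C♯ minor (iv), D♯ minor (v), E major (VI), F♯ major (VII).
Shared triads with their functions: B major (V in E minor, III in G♯ minor).

B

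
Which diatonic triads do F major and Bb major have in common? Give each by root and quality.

Triads in F major: F (I), Gm (ii), Am (iii), Bb (IV), C (V), Dm (vi), Edim (vii°).
Triads in Bb major: Bb (I), Cm (ii), Dm (iii), Eb (IV), F (V), Gm (vi), Adim (vii°).
Shared triads with their functions: F (I in F major, V in Bb major); Gm (ii in F major, vi in Bb major); Bb (IV in F major, I in Bb major); Dm (vi in F major, iii in Bb major).

F, Gm, Bb, Dm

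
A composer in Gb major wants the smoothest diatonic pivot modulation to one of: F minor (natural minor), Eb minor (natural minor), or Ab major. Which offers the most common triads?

Triads of Gb major: Gb (I), Abm (ii), Bbm (iii), Cb (IV), Db (V), Ebm (vi), Fdim (vii°).
F minor (natural minor) shares 2: Bbm, Db.
Eb minor (natural minor) shares 7: Gb, Abm, Bbm, Cb, Db, Ebm, Fdim.
Ab major shares 2: Bbm, Db.
The most common triads (7) are shared with Eb minor.

Eb minor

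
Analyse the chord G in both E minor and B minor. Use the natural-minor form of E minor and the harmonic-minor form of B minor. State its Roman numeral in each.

III in E minor; VI in B minor

The scale of E minor (natural minor) is E F# G A B C D; G is degree 3, and the triad built there (G-B-D) is major, so it is III.
The scale of B minor (harmonic minor) is B C# D E F# G A#; G is degree 6, and the triad built there (G-B-D) is major, so it is VI.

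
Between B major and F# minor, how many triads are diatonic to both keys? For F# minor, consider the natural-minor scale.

Diatonic triads of B major: B (I), C#m (ii), D#m (iii), E (IV), F# (V), G#m (vi), A#dim (vii°).
Diatonic triads of F# minor (natural minor): F#m (i), G#dim (ii°), A (III), Bm (iv), C#m (v), D (VI), E (VII).
Matching root and quality in both lists: C#m, E.
That gives 2 common triads.

2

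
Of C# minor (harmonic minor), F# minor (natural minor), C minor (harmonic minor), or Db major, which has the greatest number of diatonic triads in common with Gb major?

Triads of Gb major: Gb major (I), Ab minor (ii), Bb minor (iii), Cb major (IV), Db major (V), Eb minor (vi), F diminished (vii°).
C# minor (harmonic minor) shares 0: none.
F# minor (natural minor) shares 0: none.
C minor (harmonic minor) shares 0: none.
Db major shares 4: Gb, Bbm, Db, Ebm.
The most common triads (4) are shared with Db major.

Db major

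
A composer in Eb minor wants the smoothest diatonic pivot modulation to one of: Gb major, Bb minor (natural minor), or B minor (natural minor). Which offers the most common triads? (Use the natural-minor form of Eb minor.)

Gb major

Triads of Eb minor (natural minor): Ebm (i), Fdim (ii°), Gb (III), Abm (iv), Bbm (v), Cb (VI), Db (VII).
Gb major shares 7: Ebm, Fdim, Gb, Abm, Bbm, Cb, Db.
Bb minor (natural minor) shares 4: Ebm, Gb, Bbm, Db.
B minor (natural minor) shares 0: none.
The most common triads (7) are shared with Gb major.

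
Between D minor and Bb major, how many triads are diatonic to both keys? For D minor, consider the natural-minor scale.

4

Diatonic triads of D minor (natural minor): D minor (i), E diminished (ii°), F major (III), G minor (iv), A minor (v), Bb major (VI), C major (VII).
Diatonic triads of Bb major: Bb major (I), C minor (ii), D minor (iii), Eb major (IV), F major (V), G minor (vi), A diminished (vii°).
Matching root and quality in both lists: D minor, F major, G minor, Bb major.
That gives 4 common triads.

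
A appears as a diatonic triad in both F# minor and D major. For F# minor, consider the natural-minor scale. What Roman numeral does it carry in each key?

III in F# minor; V in D major

The scale of F# minor (natural minor) is F# G# A B C# D E; A is degree 3, and the triad built there (A-C#-E) is major, so it is III.
The scale of D major is D E F# G A B C#; A is degree 5, and the triad built there (A-C#-E) is major, so it is V.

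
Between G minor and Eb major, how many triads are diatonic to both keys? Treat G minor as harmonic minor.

3

Diatonic triads of G minor (harmonic minor): Gm (i), Adim (ii°), Bbaug (III+), Cm (iv), D (V), Eb (VI), F#dim (vii°).
Diatonic triads of Eb major: Eb (I), Fm (ii), Gm (iii), Ab (IV), Bb (V), Cm (vi), Ddim (vii°).
Matching root and quality in both lists: Gm, Cm, Eb.
That gives 3 common triads.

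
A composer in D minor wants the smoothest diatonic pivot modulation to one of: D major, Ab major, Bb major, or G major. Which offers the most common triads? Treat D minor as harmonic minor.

Bb major

Triads of D minor (harmonic minor): D minor (i), E diminished (ii°), F augmented (III+), G minor (iv), A major (V), Bb major (VI), C# diminished (vii°).
D major shares 2: A, C#dim.
Ab major shares 0: none.
Bb major shares 3: Dm, Gm, Bb.
G major shares 0: none.
The most common triads (3) are shared with Bb major.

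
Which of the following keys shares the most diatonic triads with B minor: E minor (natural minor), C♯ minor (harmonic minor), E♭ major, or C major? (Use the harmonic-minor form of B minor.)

E minor

Triads of B minor (harmonic minor): Bm (i), C♯dim (ii°), Daug (III+), Em (iv), F♯ (V), G (VI), A♯dim (vii°).
E minor (natural minor) shares 3: Bm, Em, G.
C♯ minor (harmonic minor) shares 0: none.
E♭ major shares 0: none.
C major shares 2: Em, G.
The most common triads (3) are shared with E minor.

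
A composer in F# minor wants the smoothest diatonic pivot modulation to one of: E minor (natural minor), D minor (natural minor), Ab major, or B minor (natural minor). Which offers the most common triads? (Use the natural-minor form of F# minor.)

Triads of F# minor (natural minor): F#m (i), G#dim (ii°), A (III), Bm (iv), C#m (v), D (VI), E (VII).
E minor (natural minor) shares 2: Bm, D.
D minor (natural minor) shares 0: none.
Ab major shares 0: none.
B minor (natural minor) shares 4: F#m, A, Bm, D.
The most common triads (4) are shared with B minor.

B minor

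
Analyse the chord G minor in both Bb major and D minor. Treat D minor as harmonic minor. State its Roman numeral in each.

The scale of Bb major is Bb C D Eb F G A; G is degree 6, and the triad built there (G-Bb-D) is minor, so it is vi.
The scale of D minor (harmonic minor) is D E F G A Bb C#; G is degree 4, and the triad built there (G-Bb-D) is minor, so it is iv.

vi in Bb major; iv in D minor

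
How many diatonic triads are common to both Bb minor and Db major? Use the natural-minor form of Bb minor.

Diatonic triads of Bb minor (natural minor): Bb minor (i), C diminished (ii°), Db major (III), Eb minor (iv), F minor (v), Gb major (VI), Ab major (VII).
Diatonic triads of Db major: Db major (I), Eb minor (ii), F minor (iii), Gb major (IV), Ab major (V), Bb minor (vi), C diminished (vii°).
Matching root and quality in both lists: Bb minor, C diminished, Db major, Eb minor, F minor, Gb major, Ab major.
That gives 7 common triads.

7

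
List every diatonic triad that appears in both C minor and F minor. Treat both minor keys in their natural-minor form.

Triads in C minor (natural minor): Cm (i), Ddim (ii°), E♭ (III), Fm (iv), Gm (v), A♭ (VI), B♭ (VII).
Triads in F minor (natural minor): Fm (i), Gdim (ii°), A♭ (III), B♭m (iv), Cm (v), D♭ (VI), E♭ (VII).
Shared triads with their functions: Cm (i in C minor, v in F minor); E♭ (III in C minor, VII in F minor); Fm (iv in C minor, i in F minor); A♭ (VI in C minor, III in F minor).

Cm, E♭, Fm, A♭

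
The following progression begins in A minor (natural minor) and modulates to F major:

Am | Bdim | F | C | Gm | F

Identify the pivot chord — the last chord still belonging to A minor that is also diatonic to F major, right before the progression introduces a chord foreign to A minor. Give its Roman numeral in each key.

Chords diatonic to A minor: Am, Bdim, C, Dm, Em, F, G.
Reading the progression, the first chord not in that set is Gm, so the modulation leaves A minor there.
The chord immediately before Gm is C, which is diatonic to both keys: III in A minor and V in F major.

C — III in A minor, V in F major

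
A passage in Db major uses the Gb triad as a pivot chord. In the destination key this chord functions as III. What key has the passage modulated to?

Eb minor

The numeral III denotes a major triad on scale degree 3. With Gb on degree 3, the tonic of the new key is Eb.
Degree 3 carries a major triad in natural-minor keys, so the destination is Eb minor.
Check: the diatonic triads of Eb minor (natural minor) are Ebm (i), Fdim (ii°), Gb (III), Abm (iv), Bbm (v), Cb (VI), Db (VII) — Gb is indeed III.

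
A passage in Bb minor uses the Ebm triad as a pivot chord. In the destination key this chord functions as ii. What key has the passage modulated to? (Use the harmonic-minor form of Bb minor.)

Db major

The numeral ii denotes a minor triad on scale degree 2. With Eb on degree 2, the tonic of the new key is Db.
Degree 2 carries a minor triad in major keys, so the destination is Db major.
Check: the diatonic triads of Db major are Db (I), Ebm (ii), Fm (iii), Gb (IV), Ab (V), Bbm (vi), Cdim (vii°) — Ebm is indeed ii.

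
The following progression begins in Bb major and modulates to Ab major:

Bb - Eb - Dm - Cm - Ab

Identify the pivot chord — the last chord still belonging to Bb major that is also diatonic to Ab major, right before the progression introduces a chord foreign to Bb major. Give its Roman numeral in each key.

Cm — ii in Bb major, iii in Ab major

Chords diatonic to Bb major: Bb, Cm, Dm, Eb, F, Gm, Adim.
Reading the progression, the first chord not in that set is Ab, so the modulation leaves Bb major there.
The chord immediately before Ab is Cm, which is diatonic to both keys: ii in Bb major and iii in Ab major.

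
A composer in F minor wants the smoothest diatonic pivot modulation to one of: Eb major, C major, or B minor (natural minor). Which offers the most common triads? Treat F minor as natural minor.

Triads of F minor (natural minor): Fm (i), Gdim (ii°), Ab (III), Bbm (iv), Cm (v), Db (VI), Eb (VII).
Eb major shares 4: Fm, Ab, Cm, Eb.
C major shares 0: none.
B minor (natural minor) shares 0: none.
The most common triads (4) are shared with Eb major.

Eb major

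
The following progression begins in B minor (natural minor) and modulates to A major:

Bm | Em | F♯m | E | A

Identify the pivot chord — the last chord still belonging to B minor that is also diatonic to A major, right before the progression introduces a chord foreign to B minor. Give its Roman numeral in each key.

F♯m — v in B minor, vi in A major

Chords diatonic to B minor: Bm, C♯dim, D, Em, F♯m, G, A.
Reading the progression, the first chord not in that set is E, so the modulation leaves B minor there.
The chord immediately before E is F♯m, which is diatonic to both keys: v in B minor and vi in A major.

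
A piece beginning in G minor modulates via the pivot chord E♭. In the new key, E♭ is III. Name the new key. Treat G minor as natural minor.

The numeral III denotes a major triad on scale degree 3. With E♭ on degree 3, the tonic of the new key is C.
Degree 3 carries a major triad in natural-minor keys, so the destination is C minor.
Check: the diatonic triads of C minor (natural minor) are Cm (i), Ddim (ii°), E♭ (III), Fm (iv), Gm (v), A♭ (VI), B♭ (VII) — E♭ is indeed III.

C minor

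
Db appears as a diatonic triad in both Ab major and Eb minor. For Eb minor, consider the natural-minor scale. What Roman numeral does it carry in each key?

IV in Ab major; VII in Eb minor

The scale of Ab major is Ab Bb C Db Eb F G; Db is degree 4, and the triad built there (Db-F-Ab) is major, so it is IV.
The scale of Eb minor (natural minor) is Eb F Gb Ab Bb Cb Db; Db is degree 7, and the triad built there (Db-F-Ab) is major, so it is VII.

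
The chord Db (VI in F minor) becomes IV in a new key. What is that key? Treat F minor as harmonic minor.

Ab major

The numeral IV denotes a major triad on scale degree 4. With Db on degree 4, the tonic of the new key is Ab.
Degree 4 carries a major triad in major keys, so the destination is Ab major.
Check: the diatonic triads of Ab major are Ab (I), Bbm (ii), Cm (iii), Db (IV), Eb (V), Fm (vi), Gdim (vii°) — Db is indeed IV.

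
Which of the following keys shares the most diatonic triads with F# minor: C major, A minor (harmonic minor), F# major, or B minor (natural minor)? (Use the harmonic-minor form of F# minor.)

B minor

Triads of F# minor (harmonic minor): F# minor (i), G# diminished (ii°), A augmented (III+), B minor (iv), C# major (V), D major (VI), E# diminished (vii°).
C major shares 0: none.
A minor (harmonic minor) shares 1: G#dim.
F# major shares 2: C#, E#dim.
B minor (natural minor) shares 3: F#m, Bm, D.
The most common triads (3) are shared with B minor.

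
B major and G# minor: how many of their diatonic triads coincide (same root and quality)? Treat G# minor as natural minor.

Diatonic triads of B major: B (I), C#m (ii), D#m (iii), E (IV), F# (V), G#m (vi), A#dim (vii°).
Diatonic triads of G# minor (natural minor): G#m (i), A#dim (ii°), B (III), C#m (iv), D#m (v), E (VI), F# (VII).
Matching root and quality in both lists: B, C#m, D#m, E, F#, G#m, A#dim.
That gives 7 common triads.

7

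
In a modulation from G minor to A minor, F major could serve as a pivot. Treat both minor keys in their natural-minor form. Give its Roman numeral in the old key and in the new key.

The scale of G minor (natural minor) is G A Bb C D Eb F; F is degree 7, and the triad built there (F-A-C) is major, so it is VII.
The scale of A minor (natural minor) is A B C D E F G; F is degree 6, and the triad built there (F-A-C) is major, so it is VI.

VII in G minor; VI in A minor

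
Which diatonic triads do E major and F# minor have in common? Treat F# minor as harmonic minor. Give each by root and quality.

F#m

Triads in E major: E major (I), F# minor (ii), G# minor (iii), A major (IV), B major (V), C# minor (vi), D# diminished (vii°).
Triads in F# minor (harmonic minor): F# minor (i), G# diminished (ii°), A augmented (III+), B minor (iv), C# major (V), D major (VI), E# diminished (vii°).
Shared triads with their functions: F# minor (ii in E major, i in F# minor).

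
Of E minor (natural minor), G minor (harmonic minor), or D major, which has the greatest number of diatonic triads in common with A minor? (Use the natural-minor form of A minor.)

Triads of A minor (natural minor): Am (i), Bdim (ii°), C (III), Dm (iv), Em (v), F (VI), G (VII).
E minor (natural minor) shares 4: Am, C, Em, G.
G minor (harmonic minor) shares 0: none.
D major shares 2: Em, G.
The most common triads (4) are shared with E minor.

E minor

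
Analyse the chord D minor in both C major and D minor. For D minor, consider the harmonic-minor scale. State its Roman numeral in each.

ii in C major; i in D minor

The scale of C major is C D E F G A B; D is degree 2, and the triad built there (D-F-A) is minor, so it is ii.
The scale of D minor (harmonic minor) is D E F G A Bb C#; D is degree 1, and the triad built there (D-F-A) is minor, so it is i.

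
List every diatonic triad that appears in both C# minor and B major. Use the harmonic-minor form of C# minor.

C#m

Triads in C# minor (harmonic minor): C# minor (i), D# diminished (ii°), E augmented (III+), F# minor (iv), G# major (V), A major (VI), B# diminished (vii°).
Triads in B major: B major (I), C# minor (ii), D# minor (iii), E major (IV), F# major (V), G# minor (vi), A# diminished (vii°).
Shared triads with their functions: C# minor (i in C# minor, ii in B major).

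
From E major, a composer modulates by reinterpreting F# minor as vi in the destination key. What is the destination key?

A major

The numeral vi denotes a minor triad on scale degree 6. With F# on degree 6, the tonic of the new key is A.
Degree 6 carries a minor triad in major keys, so the destination is A major.
Check: the diatonic triads of A major are A (I), Bm (ii), C#m (iii), D (IV), E (V), F#m (vi), G#dim (vii°) — F# minor is indeed vi.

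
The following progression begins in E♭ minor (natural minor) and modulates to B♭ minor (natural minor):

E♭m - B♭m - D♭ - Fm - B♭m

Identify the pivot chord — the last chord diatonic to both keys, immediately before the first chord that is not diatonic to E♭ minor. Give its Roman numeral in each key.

D♭ — VII in E♭ minor, III in B♭ minor

Chords diatonic to E♭ minor: E♭m, Fdim, G♭, A♭m, B♭m, C♭, D♭.
Reading the progression, the first chord not in that set is Fm, so the modulation leaves E♭ minor there.
The chord immediately before Fm is D♭, which is diatonic to both keys: VII in E♭ minor and III in B♭ minor.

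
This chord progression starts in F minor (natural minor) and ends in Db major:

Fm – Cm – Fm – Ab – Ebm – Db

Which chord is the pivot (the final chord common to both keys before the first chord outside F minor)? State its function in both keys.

Chords diatonic to F minor: Fm, Gdim, Ab, Bbm, Cm, Db, Eb.
Reading the progression, the first chord not in that set is Ebm, so the modulation leaves F minor there.
The chord immediately before Ebm is Ab, which is diatonic to both keys: III in F minor and V in Db major.

Ab — III in F minor, V in Db major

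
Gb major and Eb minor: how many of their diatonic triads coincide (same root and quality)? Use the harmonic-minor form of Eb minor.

Diatonic triads of Gb major: Gb major (I), Ab minor (ii), Bb minor (iii), Cb major (IV), Db major (V), Eb minor (vi), F diminished (vii°).
Diatonic triads of Eb minor (harmonic minor): Eb minor (i), F diminished (ii°), Gb augmented (III+), Ab minor (iv), Bb major (V), Cb major (VI), D diminished (vii°).
Matching root and quality in both lists: Ab minor, Cb major, Eb minor, F diminished.
That gives 4 common triads.

4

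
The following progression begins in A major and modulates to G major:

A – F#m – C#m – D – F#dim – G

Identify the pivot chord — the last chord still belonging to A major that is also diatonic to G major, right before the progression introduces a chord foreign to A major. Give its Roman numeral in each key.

D — IV in A major, V in G major

Chords diatonic to A major: A, Bm, C#m, D, E, F#m, G#dim.
Reading the progression, the first chord not in that set is F#dim, so the modulation leaves A major there.
The chord immediately before F#dim is D, which is diatonic to both keys: IV in A major and V in G major.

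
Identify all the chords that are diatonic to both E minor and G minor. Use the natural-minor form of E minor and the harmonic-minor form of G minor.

Triads in E minor (natural minor): Em (i), F#dim (ii°), G (III), Am (iv), Bm (v), C (VI), D (VII).
Triads in G minor (harmonic minor): Gm (i), Adim (ii°), Bbaug (III+), Cm (iv), D (V), Eb (VI), F#dim (vii°).
Shared triads with their functions: F#dim (ii° in E minor, vii° in G minor); D (VII in E minor, V in G minor).

F#dim, D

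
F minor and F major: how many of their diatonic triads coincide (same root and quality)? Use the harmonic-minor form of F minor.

Diatonic triads of F minor (harmonic minor): Fm (i), Gdim (ii°), A♭aug (III+), B♭m (iv), C (V), D♭ (VI), Edim (vii°).
Diatonic triads of F major: F (I), Gm (ii), Am (iii), B♭ (IV), C (V), Dm (vi), Edim (vii°).
Matching root and quality in both lists: C, Edim.
That gives 2 common triads.

2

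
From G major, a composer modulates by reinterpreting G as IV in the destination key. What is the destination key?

D major

The numeral IV denotes a major triad on scale degree 4. With G on degree 4, the tonic of the new key is D.
Degree 4 carries a major triad in major keys, so the destination is D major.
Check: the diatonic triads of D major are D (I), Em (ii), F#m (iii), G (IV), A (V), Bm (vi), C#dim (vii°) — G is indeed IV.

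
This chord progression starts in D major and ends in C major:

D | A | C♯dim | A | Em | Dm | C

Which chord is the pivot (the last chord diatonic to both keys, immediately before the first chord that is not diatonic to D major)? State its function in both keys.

Chords diatonic to D major: D, Em, F♯m, G, A, Bm, C♯dim.
Reading the progression, the first chord not in that set is Dm, so the modulation leaves D major there.
The chord immediately before Dm is Em, which is diatonic to both keys: ii in D major and iii in C major.

Em — ii in D major, iii in C major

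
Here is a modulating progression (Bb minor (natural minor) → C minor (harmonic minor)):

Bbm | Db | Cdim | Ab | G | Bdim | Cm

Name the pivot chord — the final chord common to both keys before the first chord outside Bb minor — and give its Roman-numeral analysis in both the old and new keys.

Chords diatonic to Bb minor: Bbm, Cdim, Db, Ebm, Fm, Gb, Ab.
Reading the progression, the first chord not in that set is G, so the modulation leaves Bb minor there.
The chord immediately before G is Ab, which is diatonic to both keys: VII in Bb minor and VI in C minor.

Ab — VII in Bb minor, VI in C minor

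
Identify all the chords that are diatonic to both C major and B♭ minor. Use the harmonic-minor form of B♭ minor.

Triads in C major: C (I), Dm (ii), Em (iii), F (IV), G (V), Am (vi), Bdim (vii°).
Triads in B♭ minor (harmonic minor): B♭m (i), Cdim (ii°), D♭aug (III+), E♭m (iv), F (V), G♭ (VI), Adim (vii°).
Shared triads with their functions: F (IV in C major, V in B♭ minor).

F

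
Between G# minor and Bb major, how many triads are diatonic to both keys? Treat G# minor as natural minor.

Diatonic triads of G# minor (natural minor): G# minor (i), A# diminished (ii°), B major (III), C# minor (iv), D# minor (v), E major (VI), F# major (VII).
Diatonic triads of Bb major: Bb major (I), C minor (ii), D minor (iii), Eb major (IV), F major (V), G minor (vi), A diminished (vii°).
No triad has the same root and quality in both keys.

0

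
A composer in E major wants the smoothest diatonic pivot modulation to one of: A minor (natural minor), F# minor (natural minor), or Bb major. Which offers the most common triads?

F# minor

Triads of E major: E (I), F#m (ii), G#m (iii), A (IV), B (V), C#m (vi), D#dim (vii°).
A minor (natural minor) shares 0: none.
F# minor (natural minor) shares 4: E, F#m, A, C#m.
Bb major shares 0: none.
The most common triads (4) are shared with F# minor.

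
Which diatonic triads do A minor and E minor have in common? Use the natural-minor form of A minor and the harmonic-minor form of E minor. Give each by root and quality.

Am, C, Em

Triads in A minor (natural minor): A minor (i), B diminished (ii°), C major (III), D minor (iv), E minor (v), F major (VI), G major (VII).
Triads in E minor (harmonic minor): E minor (i), F# diminished (ii°), G augmented (III+), A minor (iv), B major (V), C major (VI), D# diminished (vii°).
Shared triads with their functions: A minor (i in A minor, iv in E minor); C major (III in A minor, VI in E minor); E minor (v in A minor, i in E minor).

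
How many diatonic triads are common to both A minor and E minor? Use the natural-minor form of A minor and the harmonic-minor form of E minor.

3

Diatonic triads of A minor (natural minor): Am (i), Bdim (ii°), C (III), Dm (iv), Em (v), F (VI), G (VII).
Diatonic triads of E minor (harmonic minor): Em (i), F#dim (ii°), Gaug (III+), Am (iv), B (V), C (VI), D#dim (vii°).
Matching root and quality in both lists: Am, C, Em.
That gives 3 common triads.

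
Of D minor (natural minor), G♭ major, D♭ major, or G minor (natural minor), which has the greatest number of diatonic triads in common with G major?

D minor

Triads of G major: G (I), Am (ii), Bm (iii), C (IV), D (V), Em (vi), F♯dim (vii°).
D minor (natural minor) shares 2: Am, C.
G♭ major shares 0: none.
D♭ major shares 0: none.
G minor (natural minor) shares 0: none.
The most common triads (2) are shared with D minor.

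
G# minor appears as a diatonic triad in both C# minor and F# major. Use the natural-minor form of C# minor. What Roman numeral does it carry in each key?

v in C# minor; ii in F# major

The scale of C# minor (natural minor) is C# D# E F# G# A B; G# is degree 5, and the triad built there (G#-B-D#) is minor, so it is v.
The scale of F# major is F# G# A# B C# D# E#; G# is degree 2, and the triad built there (G#-B-D#) is minor, so it is ii.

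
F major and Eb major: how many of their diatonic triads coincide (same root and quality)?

Diatonic triads of F major: F (I), Gm (ii), Am (iii), Bb (IV), C (V), Dm (vi), Edim (vii°).
Diatonic triads of Eb major: Eb (I), Fm (ii), Gm (iii), Ab (IV), Bb (V), Cm (vi), Ddim (vii°).
Matching root and quality in both lists: Gm, Bb.
That gives 2 common triads.

2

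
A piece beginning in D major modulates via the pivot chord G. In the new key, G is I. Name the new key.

The numeral I denotes a major triad on scale degree 1. With G on degree 1, the tonic of the new key is G.
Degree 1 carries a major triad in major keys, so the destination is G major.
Check: the diatonic triads of G major are G (I), Am (ii), Bm (iii), C (IV), D (V), Em (vi), F#dim (vii°) — G is indeed I.

G major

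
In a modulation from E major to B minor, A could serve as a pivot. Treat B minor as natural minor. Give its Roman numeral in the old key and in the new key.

The scale of E major is E F# G# A B C# D#; A is degree 4, and the triad built there (A-C#-E) is major, so it is IV.
The scale of B minor (natural minor) is B C# D E F# G A; A is degree 7, and the triad built there (A-C#-E) is major, so it is VII.

IV in E major; VII in B minor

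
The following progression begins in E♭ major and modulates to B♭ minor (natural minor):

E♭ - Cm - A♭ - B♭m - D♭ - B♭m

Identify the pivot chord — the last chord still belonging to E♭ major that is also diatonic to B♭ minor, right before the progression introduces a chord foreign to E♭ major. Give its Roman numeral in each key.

A♭ — IV in E♭ major, VII in B♭ minor

Chords diatonic to E♭ major: E♭, Fm, Gm, A♭, B♭, Cm, Ddim.
Reading the progression, the first chord not in that set is B♭m, so the modulation leaves E♭ major there.
The chord immediately before B♭m is A♭, which is diatonic to both keys: IV in E♭ major and VII in B♭ minor.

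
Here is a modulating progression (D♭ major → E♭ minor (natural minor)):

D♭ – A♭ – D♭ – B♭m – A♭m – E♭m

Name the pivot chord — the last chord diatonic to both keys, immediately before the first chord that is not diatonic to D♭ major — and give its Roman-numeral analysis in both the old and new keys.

B♭m — vi in D♭ major, v in E♭ minor

Chords diatonic to D♭ major: D♭, E♭m, Fm, G♭, A♭, B♭m, Cdim.
Reading the progression, the first chord not in that set is A♭m, so the modulation leaves D♭ major there.
The chord immediately before A♭m is B♭m, which is diatonic to both keys: vi in D♭ major and v in E♭ minor.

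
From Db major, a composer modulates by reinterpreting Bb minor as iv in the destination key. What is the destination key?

F minor

The numeral iv denotes a minor triad on scale degree 4. With Bb on degree 4, the tonic of the new key is F.
Degree 4 carries a minor triad in minor keys, so the destination is F minor.
Check: the diatonic triads of F minor (natural minor) are Fm (i), Gdim (ii°), Ab (III), Bbm (iv), Cm (v), Db (VI), Eb (VII) — Bb minor is indeed iv.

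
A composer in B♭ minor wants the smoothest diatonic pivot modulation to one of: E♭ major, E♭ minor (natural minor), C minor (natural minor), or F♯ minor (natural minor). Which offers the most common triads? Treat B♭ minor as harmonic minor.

Triads of B♭ minor (harmonic minor): B♭m (i), Cdim (ii°), D♭aug (III+), E♭m (iv), F (V), G♭ (VI), Adim (vii°).
E♭ major shares 0: none.
E♭ minor (natural minor) shares 3: B♭m, E♭m, G♭.
C minor (natural minor) shares 0: none.
F♯ minor (natural minor) shares 0: none.
The most common triads (3) are shared with E♭ minor.

E♭ minor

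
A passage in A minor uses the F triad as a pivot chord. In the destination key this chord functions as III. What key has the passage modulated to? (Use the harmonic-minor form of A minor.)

D minor

The numeral III denotes a major triad on scale degree 3. With F on degree 3, the tonic of the new key is D.
Degree 3 carries a major triad in natural-minor keys, so the destination is D minor.
Check: the diatonic triads of D minor (natural minor) are Dm (i), Edim (ii°), F (III), Gm (iv), Am (v), Bb (VI), C (VII) — F is indeed III.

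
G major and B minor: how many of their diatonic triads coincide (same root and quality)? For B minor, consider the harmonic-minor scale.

Diatonic triads of G major: G major (I), A minor (ii), B minor (iii), C major (IV), D major (V), E minor (vi), F# diminished (vii°).
Diatonic triads of B minor (harmonic minor): B minor (i), C# diminished (ii°), D augmented (III+), E minor (iv), F# major (V), G major (VI), A# diminished (vii°).
Matching root and quality in both lists: G major, B minor, E minor.
That gives 3 common triads.

3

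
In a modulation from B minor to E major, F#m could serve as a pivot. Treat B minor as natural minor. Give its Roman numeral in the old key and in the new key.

The scale of B minor (natural minor) is B C# D E F# G A; F# is degree 5, and the triad built there (F#-A-C#) is minor, so it is v.
The scale of E major is E F# G# A B C# D#; F# is degree 2, and the triad built there (F#-A-C#) is minor, so it is ii.

v in B minor; ii in E major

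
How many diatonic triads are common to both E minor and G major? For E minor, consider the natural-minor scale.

7

Diatonic triads of E minor (natural minor): Em (i), F#dim (ii°), G (III), Am (iv), Bm (v), C (VI), D (VII).
Diatonic triads of G major: G (I), Am (ii), Bm (iii), C (IV), D (V), Em (vi), F#dim (vii°).
Matching root and quality in both lists: Em, F#dim, G, Am, Bm, C, D.
That gives 7 common triads.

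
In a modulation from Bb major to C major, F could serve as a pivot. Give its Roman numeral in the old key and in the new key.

The scale of Bb major is Bb C D Eb F G A; F is degree 5, and the triad built there (F-A-C) is major, so it is V.
The scale of C major is C D E F G A B; F is degree 4, and the triad built there (F-A-C) is major, so it is IV.

V in Bb major; IV in C major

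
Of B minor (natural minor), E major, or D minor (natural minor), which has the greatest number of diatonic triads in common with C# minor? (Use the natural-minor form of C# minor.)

E major

Triads of C# minor (natural minor): C# minor (i), D# diminished (ii°), E major (III), F# minor (iv), G# minor (v), A major (VI), B major (VII).
B minor (natural minor) shares 2: F#m, A.
E major shares 7: C#m, D#dim, E, F#m, G#m, A, B.
D minor (natural minor) shares 0: none.
The most common triads (7) are shared with E major.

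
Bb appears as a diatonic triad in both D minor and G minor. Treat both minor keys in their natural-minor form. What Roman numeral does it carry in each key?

VI in D minor; III in G minor

The scale of D minor (natural minor) is D E F G A Bb C; Bb is degree 6, and the triad built there (Bb-D-F) is major, so it is VI.
The scale of G minor (natural minor) is G A Bb C D Eb F; Bb is degree 3, and the triad built there (Bb-D-F) is major, so it is III.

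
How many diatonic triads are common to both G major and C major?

4

Diatonic triads of G major: G (I), Am (ii), Bm (iii), C (IV), D (V), Em (vi), F♯dim (vii°).
Diatonic triads of C major: C (I), Dm (ii), Em (iii), F (IV), G (V), Am (vi), Bdim (vii°).
Matching root and quality in both lists: G, Am, C, Em.
That gives 4 common triads.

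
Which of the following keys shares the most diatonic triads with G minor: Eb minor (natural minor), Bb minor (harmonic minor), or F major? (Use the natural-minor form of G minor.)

F major

Triads of G minor (natural minor): Gm (i), Adim (ii°), Bb (III), Cm (iv), Dm (v), Eb (VI), F (VII).
Eb minor (natural minor) shares 0: none.
Bb minor (harmonic minor) shares 2: Adim, F.
F major shares 4: Gm, Bb, Dm, F.
The most common triads (4) are shared with F major.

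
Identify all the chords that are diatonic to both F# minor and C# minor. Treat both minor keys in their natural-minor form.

Triads in F# minor (natural minor): F#m (i), G#dim (ii°), A (III), Bm (iv), C#m (v), D (VI), E (VII).
Triads in C# minor (natural minor): C#m (i), D#dim (ii°), E (III), F#m (iv), G#m (v), A (VI), B (VII).
Shared triads with their functions: F#m (i in F# minor, iv in C# minor); A (III in F# minor, VI in C# minor); C#m (v in F# minor, i in C# minor); E (VII in F# minor, III in C# minor).

F#m, A, C#m, E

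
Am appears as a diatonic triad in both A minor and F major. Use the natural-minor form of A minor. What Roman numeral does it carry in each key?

The scale of A minor (natural minor) is A B C D E F G; A is degree 1, and the triad built there (A-C-E) is minor, so it is i.
The scale of F major is F G A Bb C D E; A is degree 3, and the triad built there (A-C-E) is minor, so it is iii.

i in A minor; iii in F major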